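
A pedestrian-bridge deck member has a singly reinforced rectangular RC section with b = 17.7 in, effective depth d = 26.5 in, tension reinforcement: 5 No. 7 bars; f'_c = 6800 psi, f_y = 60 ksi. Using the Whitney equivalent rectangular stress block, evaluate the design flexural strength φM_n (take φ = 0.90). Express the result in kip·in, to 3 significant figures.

A_s = 5 × 0.6 = 3 in².
T = A_s f_y = 3 × 60 = 180 kips.
a = T/(0.85 f'_c b) = 180/(0.85 × 6.8 × 17.7) = 1.759 in.
M_n = T(d − a/2) = 180 × (26.5 − 0.8795) = 4611.7 kip·in.
φM_n = 0.90 × 4611.7 = 4150.5 kip·in.

φM_n ≈ 4150 kip·in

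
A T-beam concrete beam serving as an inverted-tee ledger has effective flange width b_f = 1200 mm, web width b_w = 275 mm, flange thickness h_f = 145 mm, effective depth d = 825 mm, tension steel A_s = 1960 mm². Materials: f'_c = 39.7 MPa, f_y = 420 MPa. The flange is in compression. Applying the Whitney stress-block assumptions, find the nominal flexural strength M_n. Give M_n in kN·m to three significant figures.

Tension: T = A_s f_y = 1960 × 420 = 823200 N.
Try a within the flange: a = T/(0.85 f'_c b_f) = 823200/(0.85 × 39.7 × 1200) = 20.33 mm.
Since a = 20.33 ≤ h_f = 145 mm, the stress block lies entirely in the flange; analyse as a rectangular beam of width b_f.
M_n = T(d − a/2) = 823200 × (825 − 10.165) = 670.77 × 10⁶ N·mm.
M_n = 670.77 kN·m.

M_n ≈ 671 kN·m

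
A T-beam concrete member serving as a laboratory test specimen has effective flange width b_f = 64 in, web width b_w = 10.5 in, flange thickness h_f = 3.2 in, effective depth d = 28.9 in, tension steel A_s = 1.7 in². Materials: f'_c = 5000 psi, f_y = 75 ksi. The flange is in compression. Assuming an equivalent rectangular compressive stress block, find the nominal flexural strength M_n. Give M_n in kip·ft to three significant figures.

M_n ≈ 305 kip·ft

Tension: T = A_s f_y = 1.7 × 75 = 127.5 kips.
Try a within the flange: a = T/(0.85 f'_c b_f) = 127.5/(0.85 × 5 × 64) = 0.469 in.
Since a = 0.469 ≤ h_f = 3.2 in, the stress block lies entirely in the flange; analyse as a rectangular beam of width b_f.
M_n = T(d − a/2) = 127.5 × (28.9 − 0.2345) = 3654.9 kip·in.
M_n = 3654.9/12 = 304.58 kip·ft.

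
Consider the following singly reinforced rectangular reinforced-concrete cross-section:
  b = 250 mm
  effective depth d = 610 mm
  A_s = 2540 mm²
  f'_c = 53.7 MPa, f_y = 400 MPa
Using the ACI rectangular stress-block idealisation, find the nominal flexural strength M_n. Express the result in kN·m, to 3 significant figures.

M_n ≈ 575 kN·m

T = A_s f_y = 2540 × 400 = 1016000 N = 1016 kN.
From C = T: a = T/(0.85 f'_c b) = 1016000/(0.85 × 53.7 × 250) = 89.03 mm.
M_n = T(d − a/2) = 1016 kN × (610 − 44.515) mm = 574.53 kN·m.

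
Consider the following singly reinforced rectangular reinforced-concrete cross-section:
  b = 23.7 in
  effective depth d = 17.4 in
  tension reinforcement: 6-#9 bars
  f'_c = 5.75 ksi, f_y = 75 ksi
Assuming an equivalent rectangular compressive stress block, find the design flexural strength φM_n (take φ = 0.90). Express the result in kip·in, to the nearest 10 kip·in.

A_s = 6 × 1 = 6 in².
T = A_s f_y = 6 × 75 = 450 kips.
a = T/(0.85 f'_c b) = 450/(0.85 × 5.75 × 23.7) = 3.885 in.
M_n = T(d − a/2) = 450 × (17.4 − 1.9425) = 6955.9 kip·in.
φM_n = 0.90 × 6955.9 = 6260.3 kip·in.

φM_n ≈ 6260 kip·in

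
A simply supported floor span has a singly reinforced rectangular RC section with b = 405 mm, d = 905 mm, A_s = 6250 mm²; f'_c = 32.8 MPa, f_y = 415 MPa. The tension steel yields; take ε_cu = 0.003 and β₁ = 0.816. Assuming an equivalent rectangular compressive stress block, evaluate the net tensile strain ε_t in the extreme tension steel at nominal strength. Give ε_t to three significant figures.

a = A_s f_y/(0.85 f'_c b) = 229.71 mm.
β₁ = 0.816, so c = a/β₁ = 229.71/0.816 = 281.51 mm.
From the linear strain diagram with ε_cu = 0.003: ε_t = 0.003 (d − c)/c = 0.003 × (905 − 281.51)/281.51 = 0.00664.
Since ε_t ≥ 0.005, the section is tension-controlled.

ε_t ≈ 0.00664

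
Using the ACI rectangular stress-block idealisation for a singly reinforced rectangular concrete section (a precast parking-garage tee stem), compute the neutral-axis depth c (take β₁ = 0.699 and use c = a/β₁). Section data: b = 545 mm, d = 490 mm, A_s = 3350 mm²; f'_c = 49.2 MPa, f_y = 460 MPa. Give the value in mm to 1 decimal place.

c ≈ 96.7 mm

T = A_s f_y = 3350 × 460 = 1541000 N = 1541 kN.
Setting C = 0.85 f'_c a b equal to T: a = 1541000/(0.85 × 49.2 × 545) = 67.612 mm.
With β₁ = 0.699, c = a/β₁ = 67.612/0.699 = 96.7 mm.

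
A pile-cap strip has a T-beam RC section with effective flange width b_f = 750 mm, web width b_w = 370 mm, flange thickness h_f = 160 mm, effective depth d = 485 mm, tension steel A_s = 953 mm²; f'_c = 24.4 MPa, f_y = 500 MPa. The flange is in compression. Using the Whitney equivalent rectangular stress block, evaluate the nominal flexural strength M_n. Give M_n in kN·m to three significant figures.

Tension: T = A_s f_y = 953 × 500 = 476500 N.
Try a within the flange: a = T/(0.85 f'_c b_f) = 476500/(0.85 × 24.4 × 750) = 30.63 mm.
Since a = 30.63 ≤ h_f = 160 mm, the stress block lies entirely in the flange; analyse as a rectangular beam of width b_f.
M_n = T(d − a/2) = 476500 × (485 − 15.315) = 223.80 × 10⁶ N·mm.
M_n = 223.80 kN·m.

M_n ≈ 224 kN·m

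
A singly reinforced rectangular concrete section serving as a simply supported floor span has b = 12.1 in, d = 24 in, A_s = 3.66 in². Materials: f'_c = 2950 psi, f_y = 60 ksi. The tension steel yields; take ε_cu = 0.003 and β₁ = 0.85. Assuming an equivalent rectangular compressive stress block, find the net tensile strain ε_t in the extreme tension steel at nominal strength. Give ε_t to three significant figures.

a = A_s f_y/(0.85 f'_c b) = 7.238 in.
β₁ = 0.85, so c = a/β₁ = 7.238/0.85 = 8.515 in.
From the linear strain diagram with ε_cu = 0.003: ε_t = 0.003 (d − c)/c = 0.003 × (24 − 8.515)/8.515 = 0.00546.
Since ε_t ≥ 0.005, the section is tension-controlled.

ε_t ≈ 0.00546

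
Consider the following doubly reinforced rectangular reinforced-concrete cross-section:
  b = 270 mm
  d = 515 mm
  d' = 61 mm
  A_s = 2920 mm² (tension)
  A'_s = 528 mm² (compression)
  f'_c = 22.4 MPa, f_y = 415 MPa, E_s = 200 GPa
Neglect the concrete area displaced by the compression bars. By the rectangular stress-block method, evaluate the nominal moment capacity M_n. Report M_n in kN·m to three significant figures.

Assume both tension and compression steel yield.
Net tension couple steel: A_s − A'_s = 2392 mm².
a = (A_s − A'_s) f_y / (0.85 f'_c b) = 992680/(0.85 × 22.4 × 270) = 193.10 mm.
c = a/β₁ = 193.10/0.85 = 227.18 mm; ε'_s = 0.003(c − d')/c = 0.0022 ≥ f_y/E_s = 0.0021, so compression steel does yield.
M_n = (A_s − A'_s) f_y (d − a/2) + A'_s f_y (d − d') = [992680 × (515 − 96.55) + 219120 × (515 − 61)] × 10⁻⁶ = 415.39 + 99.48 = 514.87 kN·m.

M_n ≈ 515 kN·m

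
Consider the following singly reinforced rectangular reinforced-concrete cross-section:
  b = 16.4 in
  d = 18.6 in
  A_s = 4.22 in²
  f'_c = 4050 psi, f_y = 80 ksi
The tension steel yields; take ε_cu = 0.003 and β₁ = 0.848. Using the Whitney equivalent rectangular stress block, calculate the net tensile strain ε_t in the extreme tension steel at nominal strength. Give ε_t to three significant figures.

ε_t ≈ 0.00491

a = A_s f_y/(0.85 f'_c b) = 5.980 in.
β₁ = 0.848, so c = a/β₁ = 5.980/0.848 = 7.052 in.
From the linear strain diagram with ε_cu = 0.003: ε_t = 0.003 (d − c)/c = 0.003 × (18.6 − 7.052)/7.052 = 0.00491.
ε_t is between 0.004 and 0.005 — transition zone.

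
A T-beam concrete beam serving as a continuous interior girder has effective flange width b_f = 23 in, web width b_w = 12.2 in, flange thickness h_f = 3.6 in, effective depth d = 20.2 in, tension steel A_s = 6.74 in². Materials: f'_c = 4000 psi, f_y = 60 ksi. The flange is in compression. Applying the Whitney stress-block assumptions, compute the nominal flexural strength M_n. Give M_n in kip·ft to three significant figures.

Tension: T = A_s f_y = 6.74 × 60 = 404.4 kips.
Try a within the flange: a = T/(0.85 f'_c b_f) = 404.4/(0.85 × 4 × 23) = 5.171 in.
a = 5.171 > h_f = 3.6 in: the block extends into the web. Split into flange-overhang and web parts.
C_f = 0.85 f'_c (b_f − b_w) h_f = 0.85 × 4 × (23 − 12.2) × 3.6 = 132.2 kips.
Remaining web compression depth: a_w = (T − C_f)/(0.85 f'_c b_w) = (404.4 − 132.2)/(0.85 × 4 × 12.2) = 6.562 in.
M_n = C_f(d − h_f/2) + (T − C_f)(d − a_w/2) = 132.2 × (20.2 − 1.8) + 272.2 × (20.2 − 3.281) = 2432.5 + 4605.4 = 7037.9 kip·in.
M_n = 7037.9/12 = 586.49 kip·ft.

M_n ≈ 586 kip·ft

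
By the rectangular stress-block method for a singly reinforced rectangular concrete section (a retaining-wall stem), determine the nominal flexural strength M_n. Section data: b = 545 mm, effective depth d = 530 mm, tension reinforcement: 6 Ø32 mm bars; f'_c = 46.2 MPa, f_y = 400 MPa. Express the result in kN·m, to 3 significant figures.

A_s = 6 × 804 = 4824 mm².
T = A_s f_y = 4824 × 400 = 1929600 N = 1929.6 kN.
From C = T: a = T/(0.85 f'_c b) = 1929600/(0.85 × 46.2 × 545) = 90.16 mm.
M_n = T(d − a/2) = 1929.6 kN × (530 − 45.08) mm = 935.70 kN·m.

M_n ≈ 936 kN·m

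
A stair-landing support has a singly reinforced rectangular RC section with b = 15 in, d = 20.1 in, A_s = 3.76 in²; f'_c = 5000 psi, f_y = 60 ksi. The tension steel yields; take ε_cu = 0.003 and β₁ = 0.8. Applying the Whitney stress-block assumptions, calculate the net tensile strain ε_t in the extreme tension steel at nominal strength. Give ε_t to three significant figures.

ε_t ≈ 0.0106

a = A_s f_y/(0.85 f'_c b) = 3.539 in.
β₁ = 0.8, so c = a/β₁ = 3.539/0.8 = 4.424 in.
From the linear strain diagram with ε_cu = 0.003: ε_t = 0.003 (d − c)/c = 0.003 × (20.1 − 4.424)/4.424 = 0.0106.
Since ε_t ≥ 0.005, the section is tension-controlled.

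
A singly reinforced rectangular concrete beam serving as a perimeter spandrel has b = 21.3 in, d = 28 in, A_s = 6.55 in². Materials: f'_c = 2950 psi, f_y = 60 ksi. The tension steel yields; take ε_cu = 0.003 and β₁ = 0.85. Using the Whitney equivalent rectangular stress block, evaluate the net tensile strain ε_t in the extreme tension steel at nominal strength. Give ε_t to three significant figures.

a = A_s f_y/(0.85 f'_c b) = 7.358 in.
β₁ = 0.85, so c = a/β₁ = 7.358/0.85 = 8.656 in.
From the linear strain diagram with ε_cu = 0.003: ε_t = 0.003 (d − c)/c = 0.003 × (28 − 8.656)/8.656 = 0.00670.
Since ε_t ≥ 0.005, the section is tension-controlled.

ε_t ≈ 0.00670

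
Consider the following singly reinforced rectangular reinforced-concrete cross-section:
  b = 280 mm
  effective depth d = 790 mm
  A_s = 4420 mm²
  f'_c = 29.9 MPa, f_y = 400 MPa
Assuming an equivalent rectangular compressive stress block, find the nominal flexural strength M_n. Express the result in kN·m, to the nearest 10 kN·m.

T = A_s f_y = 4420 × 400 = 1768000 N = 1768 kN.
From C = T: a = T/(0.85 f'_c b) = 1768000/(0.85 × 29.9 × 280) = 248.45 mm.
M_n = T(d − a/2) = 1768 kN × (790 − 124.225) mm = 1177.09 kN·m.

M_n ≈ 1180 kN·m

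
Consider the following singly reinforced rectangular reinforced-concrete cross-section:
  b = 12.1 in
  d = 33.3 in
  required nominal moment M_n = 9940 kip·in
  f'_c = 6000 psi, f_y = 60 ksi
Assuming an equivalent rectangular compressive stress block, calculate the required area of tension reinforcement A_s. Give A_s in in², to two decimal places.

From M_n = 0.85 f'_c a b (d − a/2):
a = d − √(d² − 2M_n/(0.85 f'_c b)) = 33.3 − √(33.3² − 2 × 9940/(0.85 × 6 × 12.1)) = 5.251 in.
A_s = 0.85 f'_c a b / f_y = 0.85 × 6 × 5.251 × 12.1 / 60 = 5.401 in².

A_s ≈ 5.40 in²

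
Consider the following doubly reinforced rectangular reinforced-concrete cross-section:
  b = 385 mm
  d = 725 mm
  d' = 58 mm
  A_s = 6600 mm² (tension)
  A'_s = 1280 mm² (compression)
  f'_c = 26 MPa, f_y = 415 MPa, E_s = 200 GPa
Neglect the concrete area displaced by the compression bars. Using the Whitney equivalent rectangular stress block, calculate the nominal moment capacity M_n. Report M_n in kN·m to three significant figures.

Assume both tension and compression steel yield.
Net tension couple steel: A_s − A'_s = 5320 mm².
a = (A_s − A'_s) f_y / (0.85 f'_c b) = 2207800/(0.85 × 26 × 385) = 259.48 mm.
c = a/β₁ = 259.48/0.85 = 305.27 mm; ε'_s = 0.003(c − d')/c = 0.0024 ≥ f_y/E_s = 0.0021, so compression steel does yield.
M_n = (A_s − A'_s) f_y (d − a/2) + A'_s f_y (d − d') = [2207800 × (725 − 129.74) + 531200 × (725 − 58)] × 10⁻⁶ = 1314.22 + 354.31 = 1668.53 kN·m.

M_n ≈ 1670 kN·m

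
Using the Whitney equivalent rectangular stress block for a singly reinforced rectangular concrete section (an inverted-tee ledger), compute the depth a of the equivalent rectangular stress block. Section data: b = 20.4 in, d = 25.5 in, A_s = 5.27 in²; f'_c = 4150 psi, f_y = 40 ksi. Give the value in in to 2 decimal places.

T = A_s f_y = 5.27 × 40 = 210.8 kips.
a = T/(0.85 f'_c b) = 210.8/(0.85 × 4.15 × 20.4) = 2.93 in.

a ≈ 2.93 in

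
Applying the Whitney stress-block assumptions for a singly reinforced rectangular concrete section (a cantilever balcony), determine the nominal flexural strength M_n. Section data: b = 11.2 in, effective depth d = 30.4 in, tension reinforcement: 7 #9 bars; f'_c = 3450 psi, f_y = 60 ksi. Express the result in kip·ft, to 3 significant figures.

M_n ≈ 840 kip·ft

A_s = 7 × 1 = 7 in².
T = A_s f_y = 7 × 60 = 420 kips.
a = T/(0.85 f'_c b) = 420/(0.85 × 3.45 × 11.2) = 12.788 in.
M_n = T(d − a/2) = 420 × (30.4 − 6.394) = 10082.5 kip·in = 10082.5/12 = 840.21 kip·ft.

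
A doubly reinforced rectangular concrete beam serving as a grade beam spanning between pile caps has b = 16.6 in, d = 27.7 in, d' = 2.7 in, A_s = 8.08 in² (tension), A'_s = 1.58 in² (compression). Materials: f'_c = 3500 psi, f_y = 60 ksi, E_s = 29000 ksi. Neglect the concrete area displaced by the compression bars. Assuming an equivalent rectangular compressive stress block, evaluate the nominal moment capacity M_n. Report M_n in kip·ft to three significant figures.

Assume both steels yield.
a = (A_s − A'_s) f_y/(0.85 f'_c b) = (8.08 − 1.58) × 60/(0.85 × 3.5 × 16.6) = 7.897 in.
c = a/β₁ = 7.897/0.85 = 9.291 in; ε'_s = 0.003(c − d')/c = 0.0021 ≥ ε_y = 0.0021, so the compression steel yields.
M_n = (A_s − A'_s) f_y (d − a/2) + A'_s f_y (d − d') = 390 × (27.7 − 3.9485) + 94.8 × (27.7 − 2.7) = 9263.1 + 2370.0 = 11633.1 kip·in = 11633.1/12 = 969.43 kip·ft.

M_n ≈ 969 kip·ft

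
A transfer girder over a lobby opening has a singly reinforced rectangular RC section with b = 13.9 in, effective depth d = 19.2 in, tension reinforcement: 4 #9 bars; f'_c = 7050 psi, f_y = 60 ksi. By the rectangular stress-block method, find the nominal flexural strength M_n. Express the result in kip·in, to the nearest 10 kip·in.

A_s = 4 × 1 = 4 in².
T = A_s f_y = 4 × 60 = 240 kips.
a = T/(0.85 f'_c b) = 240/(0.85 × 7.05 × 13.9) = 2.881 in.
M_n = T(d − a/2) = 240 × (19.2 − 1.4405) = 4262.3 kip·in.

M_n ≈ 4260 kip·in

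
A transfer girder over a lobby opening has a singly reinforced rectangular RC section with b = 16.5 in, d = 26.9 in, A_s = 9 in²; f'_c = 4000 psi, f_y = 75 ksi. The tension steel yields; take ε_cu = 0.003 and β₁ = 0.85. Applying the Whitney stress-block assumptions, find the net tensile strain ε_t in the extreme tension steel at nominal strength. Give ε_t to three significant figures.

a = A_s f_y/(0.85 f'_c b) = 12.032 in.
β₁ = 0.85, so c = a/β₁ = 12.032/0.85 = 14.155 in.
From the linear strain diagram with ε_cu = 0.003: ε_t = 0.003 (d − c)/c = 0.003 × (26.9 − 14.155)/14.155 = 0.00270.
ε_t < 0.004 — the section is over-reinforced for flexure under ACI limits.

ε_t ≈ 0.00270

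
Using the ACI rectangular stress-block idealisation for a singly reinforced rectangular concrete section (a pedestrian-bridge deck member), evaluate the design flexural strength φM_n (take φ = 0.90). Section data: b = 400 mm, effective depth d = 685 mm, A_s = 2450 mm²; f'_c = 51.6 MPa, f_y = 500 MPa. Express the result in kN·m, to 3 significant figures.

φM_n ≈ 717 kN·m

T = A_s f_y = 2450 × 500 = 1225000 N = 1225 kN.
From C = T: a = T/(0.85 f'_c b) = 1225000/(0.85 × 51.6 × 400) = 69.82 mm.
M_n = T(d − a/2) = 1225 kN × (685 − 34.91) mm = 796.36 kN·m.
φM_n = 0.90 × 796.36 = 716.72 kN·m.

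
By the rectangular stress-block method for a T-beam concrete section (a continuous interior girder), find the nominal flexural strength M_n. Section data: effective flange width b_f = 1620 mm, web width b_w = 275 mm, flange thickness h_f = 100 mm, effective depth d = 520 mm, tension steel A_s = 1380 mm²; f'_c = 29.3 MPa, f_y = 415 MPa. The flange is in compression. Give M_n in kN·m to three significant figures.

Tension: T = A_s f_y = 1380 × 415 = 572700 N.
Try a within the flange: a = T/(0.85 f'_c b_f) = 572700/(0.85 × 29.3 × 1620) = 14.19 mm.
Since a = 14.19 ≤ h_f = 100 mm, the stress block lies entirely in the flange; analyse as a rectangular beam of width b_f.
M_n = T(d − a/2) = 572700 × (520 − 7.095) = 293.74 × 10⁶ N·mm.
M_n = 293.74 kN·m.

M_n ≈ 294 kN·m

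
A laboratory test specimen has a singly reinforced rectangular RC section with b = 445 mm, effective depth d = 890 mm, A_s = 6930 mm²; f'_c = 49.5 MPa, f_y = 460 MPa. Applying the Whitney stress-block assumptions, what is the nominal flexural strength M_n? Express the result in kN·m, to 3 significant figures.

T = A_s f_y = 6930 × 460 = 3187800 N = 3187.8 kN.
From C = T: a = T/(0.85 f'_c b) = 3187800/(0.85 × 49.5 × 445) = 170.26 mm.
M_n = T(d − a/2) = 3187.8 kN × (890 − 85.13) mm = 2565.76 kN·m.

M_n ≈ 2570 kN·m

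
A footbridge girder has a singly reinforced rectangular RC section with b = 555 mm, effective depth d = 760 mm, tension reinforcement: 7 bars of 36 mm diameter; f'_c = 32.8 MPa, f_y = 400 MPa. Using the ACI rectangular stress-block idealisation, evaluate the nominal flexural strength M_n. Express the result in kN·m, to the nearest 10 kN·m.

A_s = 7 × 1018 = 7126 mm².
T = A_s f_y = 7126 × 400 = 2850400 N = 2850.4 kN.
From C = T: a = T/(0.85 f'_c b) = 2850400/(0.85 × 32.8 × 555) = 184.21 mm.
M_n = T(d − a/2) = 2850.4 kN × (760 − 92.105) mm = 1903.77 kN·m.

M_n ≈ 1900 kN·m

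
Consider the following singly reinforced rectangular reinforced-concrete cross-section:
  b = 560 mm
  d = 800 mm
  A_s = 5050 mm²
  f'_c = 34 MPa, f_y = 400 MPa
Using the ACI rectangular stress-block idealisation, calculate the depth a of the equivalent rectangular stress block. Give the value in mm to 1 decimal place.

a ≈ 124.8 mm

T = A_s f_y = 5050 × 400 = 2020000 N = 2020 kN.
Setting C = 0.85 f'_c a b equal to T: a = 2020000/(0.85 × 34 × 560) = 124.8 mm.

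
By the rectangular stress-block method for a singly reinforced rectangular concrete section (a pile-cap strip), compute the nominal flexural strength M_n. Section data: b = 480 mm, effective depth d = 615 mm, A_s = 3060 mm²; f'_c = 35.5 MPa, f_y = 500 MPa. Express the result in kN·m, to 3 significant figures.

T = A_s f_y = 3060 × 500 = 1530000 N = 1530 kN.
From C = T: a = T/(0.85 f'_c b) = 1530000/(0.85 × 35.5 × 480) = 105.63 mm.
M_n = T(d − a/2) = 1530 kN × (615 − 52.815) mm = 860.14 kN·m.

M_n ≈ 860 kN·m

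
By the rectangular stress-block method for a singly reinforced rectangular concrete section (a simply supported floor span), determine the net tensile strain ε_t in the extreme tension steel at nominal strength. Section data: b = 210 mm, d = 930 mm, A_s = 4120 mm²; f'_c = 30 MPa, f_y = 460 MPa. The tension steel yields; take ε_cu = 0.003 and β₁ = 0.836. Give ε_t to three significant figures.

a = A_s f_y/(0.85 f'_c b) = 353.91 mm.
β₁ = 0.836, so c = a/β₁ = 353.91/0.836 = 423.34 mm.
From the linear strain diagram with ε_cu = 0.003: ε_t = 0.003 (d − c)/c = 0.003 × (930 − 423.34)/423.34 = 0.00359.
ε_t < 0.004 — the section is over-reinforced for flexure under ACI limits.

ε_t ≈ 0.00359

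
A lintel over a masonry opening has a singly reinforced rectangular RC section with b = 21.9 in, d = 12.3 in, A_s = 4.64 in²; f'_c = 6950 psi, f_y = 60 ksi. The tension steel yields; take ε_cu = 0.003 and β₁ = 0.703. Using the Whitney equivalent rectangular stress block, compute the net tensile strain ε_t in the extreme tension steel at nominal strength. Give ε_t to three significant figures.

ε_t ≈ 0.00905

a = A_s f_y/(0.85 f'_c b) = 2.152 in.
β₁ = 0.703, so c = a/β₁ = 2.152/0.703 = 3.061 in.
From the linear strain diagram with ε_cu = 0.003: ε_t = 0.003 (d − c)/c = 0.003 × (12.3 − 3.061)/3.061 = 0.00905.
Since ε_t ≥ 0.005, the section is tension-controlled.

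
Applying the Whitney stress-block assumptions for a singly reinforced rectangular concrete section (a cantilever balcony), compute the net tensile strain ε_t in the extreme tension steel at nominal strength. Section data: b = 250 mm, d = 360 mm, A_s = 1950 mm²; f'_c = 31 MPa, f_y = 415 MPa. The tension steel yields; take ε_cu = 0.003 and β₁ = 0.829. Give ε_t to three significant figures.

a = A_s f_y/(0.85 f'_c b) = 122.85 mm.
β₁ = 0.829, so c = a/β₁ = 122.85/0.829 = 148.19 mm.
From the linear strain diagram with ε_cu = 0.003: ε_t = 0.003 (d − c)/c = 0.003 × (360 − 148.19)/148.19 = 0.00429.
ε_t is between 0.004 and 0.005 — transition zone.

ε_t ≈ 0.00429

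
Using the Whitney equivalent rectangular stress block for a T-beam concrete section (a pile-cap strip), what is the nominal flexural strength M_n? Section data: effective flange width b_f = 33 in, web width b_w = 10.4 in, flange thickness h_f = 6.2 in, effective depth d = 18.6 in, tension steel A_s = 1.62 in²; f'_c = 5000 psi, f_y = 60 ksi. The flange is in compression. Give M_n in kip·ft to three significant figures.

M_n ≈ 148 kip·ft

Tension: T = A_s f_y = 1.62 × 60 = 97.2 kips.
Try a within the flange: a = T/(0.85 f'_c b_f) = 97.2/(0.85 × 5 × 33) = 0.693 in.
Since a = 0.693 ≤ h_f = 6.2 in, the stress block lies entirely in the flange; analyse as a rectangular beam of width b_f.
M_n = T(d − a/2) = 97.2 × (18.6 − 0.3465) = 1774.2 kip·in.
M_n = 1774.2/12 = 147.85 kip·ft.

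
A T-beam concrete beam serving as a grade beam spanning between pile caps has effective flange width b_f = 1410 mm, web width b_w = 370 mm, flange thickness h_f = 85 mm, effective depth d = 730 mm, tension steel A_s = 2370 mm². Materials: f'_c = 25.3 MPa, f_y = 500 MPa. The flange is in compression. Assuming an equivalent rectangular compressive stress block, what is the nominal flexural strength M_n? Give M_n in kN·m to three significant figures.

Tension: T = A_s f_y = 2370 × 500 = 1185000 N.
Try a within the flange: a = T/(0.85 f'_c b_f) = 1185000/(0.85 × 25.3 × 1410) = 39.08 mm.
Since a = 39.08 ≤ h_f = 85 mm, the stress block lies entirely in the flange; analyse as a rectangular beam of width b_f.
M_n = T(d − a/2) = 1185000 × (730 − 19.54) = 841.90 × 10⁶ N·mm.
M_n = 841.90 kN·m.

M_n ≈ 842 kN·m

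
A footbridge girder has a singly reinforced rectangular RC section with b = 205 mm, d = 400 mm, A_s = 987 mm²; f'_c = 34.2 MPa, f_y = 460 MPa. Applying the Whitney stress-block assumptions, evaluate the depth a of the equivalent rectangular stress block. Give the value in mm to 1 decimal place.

T = A_s f_y = 987 × 460 = 454020 N = 454.02 kN.
Setting C = 0.85 f'_c a b equal to T: a = 454020/(0.85 × 34.2 × 205) = 76.2 mm.

a ≈ 76.2 mm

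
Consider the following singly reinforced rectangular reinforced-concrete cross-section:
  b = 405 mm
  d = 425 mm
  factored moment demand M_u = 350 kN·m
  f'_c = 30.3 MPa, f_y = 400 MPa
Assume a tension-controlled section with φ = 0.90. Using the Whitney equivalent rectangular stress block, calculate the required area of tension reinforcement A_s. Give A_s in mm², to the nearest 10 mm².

M_n = M_u/φ = 350/0.90 = 388.889 kN·m.
With M_n = 0.85 f'_c a b (d − a/2), solve the quadratic for a:
a = d − √(d² − 2M_n/(0.85 f'_c b)) = 425 − √(425² − 2 × 388.889×10⁶/(0.85 × 30.3 × 405)) = 99.33 mm.
A_s = 0.85 f'_c a b / f_y = 0.85 × 30.3 × 99.33 × 405 / 400 = 2590.2 mm².

A_s ≈ 2590 mm²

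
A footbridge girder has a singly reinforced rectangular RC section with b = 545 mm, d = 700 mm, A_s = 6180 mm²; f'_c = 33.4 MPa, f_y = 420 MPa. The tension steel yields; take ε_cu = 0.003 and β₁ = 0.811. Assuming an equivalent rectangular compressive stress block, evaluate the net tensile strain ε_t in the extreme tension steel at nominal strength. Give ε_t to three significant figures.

a = A_s f_y/(0.85 f'_c b) = 167.76 mm.
β₁ = 0.811, so c = a/β₁ = 167.76/0.811 = 206.86 mm.
From the linear strain diagram with ε_cu = 0.003: ε_t = 0.003 (d − c)/c = 0.003 × (700 − 206.86)/206.86 = 0.00715.
Since ε_t ≥ 0.005, the section is tension-controlled.

ε_t ≈ 0.00715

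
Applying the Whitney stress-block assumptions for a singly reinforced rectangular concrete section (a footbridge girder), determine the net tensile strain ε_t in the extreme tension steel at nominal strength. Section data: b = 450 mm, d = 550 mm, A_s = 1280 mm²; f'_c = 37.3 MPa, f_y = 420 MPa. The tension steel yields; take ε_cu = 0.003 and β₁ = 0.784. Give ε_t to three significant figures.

ε_t ≈ 0.0313

a = A_s f_y/(0.85 f'_c b) = 37.68 mm.
β₁ = 0.784, so c = a/β₁ = 37.68/0.784 = 48.06 mm.
From the linear strain diagram with ε_cu = 0.003: ε_t = 0.003 (d − c)/c = 0.003 × (550 − 48.06)/48.06 = 0.0313.
Since ε_t ≥ 0.005, the section is tension-controlled.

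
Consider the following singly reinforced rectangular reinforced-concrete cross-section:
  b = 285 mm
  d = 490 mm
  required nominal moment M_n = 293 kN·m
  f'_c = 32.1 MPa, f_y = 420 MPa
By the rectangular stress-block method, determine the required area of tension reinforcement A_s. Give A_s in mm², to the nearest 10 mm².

A_s ≈ 1560 mm²

With M_n = 0.85 f'_c a b (d − a/2), solve the quadratic for a:
a = d − √(d² − 2M_n/(0.85 f'_c b)) = 490 − √(490² − 2 × 293×10⁶/(0.85 × 32.1 × 285)) = 84.12 mm.
A_s = 0.85 f'_c a b / f_y = 0.85 × 32.1 × 84.12 × 285 / 420 = 1557.5 mm².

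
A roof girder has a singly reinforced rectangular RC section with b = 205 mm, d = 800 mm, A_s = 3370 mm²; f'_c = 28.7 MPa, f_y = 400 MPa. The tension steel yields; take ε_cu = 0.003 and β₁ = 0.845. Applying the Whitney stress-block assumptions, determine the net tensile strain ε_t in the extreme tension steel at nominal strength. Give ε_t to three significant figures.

ε_t ≈ 0.00452

a = A_s f_y/(0.85 f'_c b) = 269.55 mm.
β₁ = 0.845, so c = a/β₁ = 269.55/0.845 = 318.99 mm.
From the linear strain diagram with ε_cu = 0.003: ε_t = 0.003 (d − c)/c = 0.003 × (800 − 318.99)/318.99 = 0.00452.
ε_t is between 0.004 and 0.005 — transition zone.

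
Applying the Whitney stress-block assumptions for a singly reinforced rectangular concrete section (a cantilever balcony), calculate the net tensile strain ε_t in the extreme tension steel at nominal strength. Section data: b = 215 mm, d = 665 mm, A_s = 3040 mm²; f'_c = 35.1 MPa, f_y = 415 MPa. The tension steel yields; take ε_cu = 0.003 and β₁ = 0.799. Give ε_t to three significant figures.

a = A_s f_y/(0.85 f'_c b) = 196.68 mm.
β₁ = 0.799, so c = a/β₁ = 196.68/0.799 = 246.16 mm.
From the linear strain diagram with ε_cu = 0.003: ε_t = 0.003 (d − c)/c = 0.003 × (665 − 246.16)/246.16 = 0.00510.
Since ε_t ≥ 0.005, the section is tension-controlled.

ε_t ≈ 0.00510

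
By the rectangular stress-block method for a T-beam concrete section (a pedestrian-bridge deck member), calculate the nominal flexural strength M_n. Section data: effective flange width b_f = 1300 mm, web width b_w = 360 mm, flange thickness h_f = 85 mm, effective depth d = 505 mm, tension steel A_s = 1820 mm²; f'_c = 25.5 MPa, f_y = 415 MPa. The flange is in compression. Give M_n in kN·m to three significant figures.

Tension: T = A_s f_y = 1820 × 415 = 755300 N.
Try a within the flange: a = T/(0.85 f'_c b_f) = 755300/(0.85 × 25.5 × 1300) = 26.81 mm.
Since a = 26.81 ≤ h_f = 85 mm, the stress block lies entirely in the flange; analyse as a rectangular beam of width b_f.
M_n = T(d − a/2) = 755300 × (505 − 13.405) = 371.30 × 10⁶ N·mm.
M_n = 371.30 kN·m.

M_n ≈ 371 kN·m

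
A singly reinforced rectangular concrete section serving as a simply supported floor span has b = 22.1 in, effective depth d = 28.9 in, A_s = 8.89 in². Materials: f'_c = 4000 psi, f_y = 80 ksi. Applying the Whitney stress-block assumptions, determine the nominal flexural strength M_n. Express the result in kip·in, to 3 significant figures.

T = A_s f_y = 8.89 × 80 = 711.2 kips.
a = T/(0.85 f'_c b) = 711.2/(0.85 × 4 × 22.1) = 9.465 in.
M_n = T(d − a/2) = 711.2 × (28.9 − 4.7325) = 17187.9 kip·in.

M_n ≈ 17200 kip·in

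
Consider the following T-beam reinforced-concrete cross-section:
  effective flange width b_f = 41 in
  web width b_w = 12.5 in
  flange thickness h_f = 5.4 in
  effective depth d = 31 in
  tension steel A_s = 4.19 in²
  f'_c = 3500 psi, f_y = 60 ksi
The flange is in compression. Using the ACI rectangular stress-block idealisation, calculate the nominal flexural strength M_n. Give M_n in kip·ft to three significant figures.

Tension: T = A_s f_y = 4.19 × 60 = 251.4 kips.
Try a within the flange: a = T/(0.85 f'_c b_f) = 251.4/(0.85 × 3.5 × 41) = 2.061 in.
Since a = 2.061 ≤ h_f = 5.4 in, the stress block lies entirely in the flange; analyse as a rectangular beam of width b_f.
M_n = T(d − a/2) = 251.4 × (31 − 1.0305) = 7534.3 kip·in.
M_n = 7534.3/12 = 627.86 kip·ft.

M_n ≈ 628 kip·ft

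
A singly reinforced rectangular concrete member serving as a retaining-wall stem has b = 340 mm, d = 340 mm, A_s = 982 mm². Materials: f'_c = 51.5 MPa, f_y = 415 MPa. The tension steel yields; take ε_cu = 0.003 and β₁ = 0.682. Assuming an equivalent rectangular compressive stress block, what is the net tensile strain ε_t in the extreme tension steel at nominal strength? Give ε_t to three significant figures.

ε_t ≈ 0.0224

a = A_s f_y/(0.85 f'_c b) = 27.38 mm.
β₁ = 0.682, so c = a/β₁ = 27.38/0.682 = 40.15 mm.
From the linear strain diagram with ε_cu = 0.003: ε_t = 0.003 (d − c)/c = 0.003 × (340 − 40.15)/40.15 = 0.0224.
Since ε_t ≥ 0.005, the section is tension-controlled.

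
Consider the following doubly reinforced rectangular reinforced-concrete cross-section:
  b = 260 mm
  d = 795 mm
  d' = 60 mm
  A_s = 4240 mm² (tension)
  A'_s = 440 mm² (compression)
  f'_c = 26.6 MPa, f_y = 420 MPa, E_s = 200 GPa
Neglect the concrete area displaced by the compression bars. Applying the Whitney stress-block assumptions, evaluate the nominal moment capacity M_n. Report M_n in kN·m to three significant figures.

Assume both tension and compression steel yield.
Net tension couple steel: A_s − A'_s = 3800 mm².
a = (A_s − A'_s) f_y / (0.85 f'_c b) = 1596000/(0.85 × 26.6 × 260) = 271.49 mm.
c = a/β₁ = 271.49/0.85 = 319.40 mm; ε'_s = 0.003(c − d')/c = 0.0024 ≥ f_y/E_s = 0.0021, so compression steel does yield.
M_n = (A_s − A'_s) f_y (d − a/2) + A'_s f_y (d − d') = [1596000 × (795 − 135.745) + 184800 × (795 − 60)] × 10⁻⁶ = 1052.17 + 135.83 = 1188.00 kN·m.

M_n ≈ 1190 kN·m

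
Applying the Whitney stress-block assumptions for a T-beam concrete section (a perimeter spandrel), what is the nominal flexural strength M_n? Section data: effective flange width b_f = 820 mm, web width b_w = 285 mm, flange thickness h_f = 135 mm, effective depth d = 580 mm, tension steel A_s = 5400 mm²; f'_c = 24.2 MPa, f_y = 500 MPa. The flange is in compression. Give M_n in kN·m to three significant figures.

M_n ≈ 1340 kN·m

Tension: T = A_s f_y = 5400 × 500 = 2700000 N.
Try a within the flange: a = T/(0.85 f'_c b_f) = 2700000/(0.85 × 24.2 × 820) = 160.07 mm.
a = 160.07 > h_f = 135 mm: the block extends into the web. Split into flange-overhang and web parts.
C_f = 0.85 f'_c (b_f − b_w) h_f = 0.85 × 24.2 × (820 − 285) × 135 = 1485668 N.
Remaining web compression depth: a_w = (T − C_f)/(0.85 f'_c b_w) = (2700000 − 1485668)/(0.85 × 24.2 × 285) = 207.14 mm.
M_n = C_f(d − h_f/2) + (T − C_f)(d − a_w/2) = 1485668 × (580 − 67.5) + 1214332 × (580 − 103.57) = 761.40 + 578.54 = 1339.94 × 10⁶ N·mm.
M_n = 1339.94 kN·m.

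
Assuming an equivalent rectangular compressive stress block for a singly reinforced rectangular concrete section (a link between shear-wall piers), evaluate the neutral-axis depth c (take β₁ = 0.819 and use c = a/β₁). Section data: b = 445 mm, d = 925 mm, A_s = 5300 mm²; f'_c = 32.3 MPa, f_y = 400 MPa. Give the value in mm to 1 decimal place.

c ≈ 211.9 mm

T = A_s f_y = 5300 × 400 = 2120000 N = 2120 kN.
Setting C = 0.85 f'_c a b equal to T: a = 2120000/(0.85 × 32.3 × 445) = 173.522 mm.
With β₁ = 0.819, c = a/β₁ = 173.522/0.819 = 211.9 mm.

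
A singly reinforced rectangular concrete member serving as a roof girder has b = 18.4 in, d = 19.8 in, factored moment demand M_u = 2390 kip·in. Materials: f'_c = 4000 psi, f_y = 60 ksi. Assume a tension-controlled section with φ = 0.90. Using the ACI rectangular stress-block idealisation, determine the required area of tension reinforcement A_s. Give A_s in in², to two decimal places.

A_s ≈ 2.37 in²

M_n = M_u/φ = 2390/0.90 = 2655.56 kip·in.
From M_n = 0.85 f'_c a b (d − a/2):
a = d − √(d² − 2M_n/(0.85 f'_c b)) = 19.8 − √(19.8² − 2 × 2655.56/(0.85 × 4 × 18.4)) = 2.274 in.
A_s = 0.85 f'_c a b / f_y = 0.85 × 4 × 2.274 × 18.4 / 60 = 2.371 in².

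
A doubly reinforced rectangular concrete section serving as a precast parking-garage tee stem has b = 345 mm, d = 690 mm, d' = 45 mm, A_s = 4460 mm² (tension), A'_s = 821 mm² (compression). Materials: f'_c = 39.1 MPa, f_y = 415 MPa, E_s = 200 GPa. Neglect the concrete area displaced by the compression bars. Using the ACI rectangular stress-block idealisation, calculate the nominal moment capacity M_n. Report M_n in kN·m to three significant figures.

M_n ≈ 1160 kN·m

Assume both tension and compression steel yield.
Net tension couple steel: A_s − A'_s = 3639 mm².
a = (A_s − A'_s) f_y / (0.85 f'_c b) = 1510185/(0.85 × 39.1 × 345) = 131.71 mm.
c = a/β₁ = 131.71/0.771 = 170.83 mm; ε'_s = 0.003(c − d')/c = 0.0022 ≥ f_y/E_s = 0.0021, so compression steel does yield.
M_n = (A_s − A'_s) f_y (d − a/2) + A'_s f_y (d − d') = [1510185 × (690 − 65.855) + 340715 × (690 − 45)] × 10⁻⁶ = 942.57 + 219.76 = 1162.33 kN·m.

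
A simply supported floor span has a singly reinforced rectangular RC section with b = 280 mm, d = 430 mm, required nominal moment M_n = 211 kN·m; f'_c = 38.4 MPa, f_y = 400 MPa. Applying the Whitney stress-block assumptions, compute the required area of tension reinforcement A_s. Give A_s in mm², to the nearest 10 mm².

A_s ≈ 1310 mm²

With M_n = 0.85 f'_c a b (d − a/2), solve the quadratic for a:
a = d − √(d² − 2M_n/(0.85 f'_c b)) = 430 − √(430² − 2 × 211×10⁶/(0.85 × 38.4 × 280)) = 57.54 mm.
A_s = 0.85 f'_c a b / f_y = 0.85 × 38.4 × 57.54 × 280 / 400 = 1314.7 mm².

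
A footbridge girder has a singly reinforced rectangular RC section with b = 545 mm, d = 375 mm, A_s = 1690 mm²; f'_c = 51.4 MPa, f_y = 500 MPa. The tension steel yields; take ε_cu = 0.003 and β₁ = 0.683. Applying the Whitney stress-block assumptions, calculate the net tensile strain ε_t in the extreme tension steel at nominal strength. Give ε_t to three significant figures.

ε_t ≈ 0.0187

a = A_s f_y/(0.85 f'_c b) = 35.49 mm.
β₁ = 0.683, so c = a/β₁ = 35.49/0.683 = 51.96 mm.
From the linear strain diagram with ε_cu = 0.003: ε_t = 0.003 (d − c)/c = 0.003 × (375 − 51.96)/51.96 = 0.0187.
Since ε_t ≥ 0.005, the section is tension-controlled.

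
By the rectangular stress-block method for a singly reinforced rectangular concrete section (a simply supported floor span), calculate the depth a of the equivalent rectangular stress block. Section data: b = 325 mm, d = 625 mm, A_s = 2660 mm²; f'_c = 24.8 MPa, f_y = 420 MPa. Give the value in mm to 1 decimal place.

a ≈ 163.1 mm

T = A_s f_y = 2660 × 420 = 1117200 N = 1117.2 kN.
Setting C = 0.85 f'_c a b equal to T: a = 1117200/(0.85 × 24.8 × 325) = 163.1 mm.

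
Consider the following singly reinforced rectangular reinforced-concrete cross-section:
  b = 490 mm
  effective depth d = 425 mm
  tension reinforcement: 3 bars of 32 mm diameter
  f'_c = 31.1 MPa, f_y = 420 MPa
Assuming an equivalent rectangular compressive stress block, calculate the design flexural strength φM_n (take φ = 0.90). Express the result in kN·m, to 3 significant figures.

A_s = 3 × 804 = 2412 mm².
T = A_s f_y = 2412 × 420 = 1013040 N = 1013.04 kN.
From C = T: a = T/(0.85 f'_c b) = 1013040/(0.85 × 31.1 × 490) = 78.21 mm.
M_n = T(d − a/2) = 1013.04 kN × (425 − 39.105) mm = 390.93 kN·m.
φM_n = 0.90 × 390.93 = 351.84 kN·m.

φM_n ≈ 352 kN·m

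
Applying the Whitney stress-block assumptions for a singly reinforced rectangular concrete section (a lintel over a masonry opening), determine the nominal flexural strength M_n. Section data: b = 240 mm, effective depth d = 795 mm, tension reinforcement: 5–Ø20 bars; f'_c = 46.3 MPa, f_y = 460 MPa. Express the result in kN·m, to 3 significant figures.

M_n ≈ 547 kN·m

A_s = 5 × 314 = 1570 mm².
T = A_s f_y = 1570 × 460 = 722200 N = 722.2 kN.
From C = T: a = T/(0.85 f'_c b) = 722200/(0.85 × 46.3 × 240) = 76.46 mm.
M_n = T(d − a/2) = 722.2 kN × (795 − 38.23) mm = 546.54 kN·m.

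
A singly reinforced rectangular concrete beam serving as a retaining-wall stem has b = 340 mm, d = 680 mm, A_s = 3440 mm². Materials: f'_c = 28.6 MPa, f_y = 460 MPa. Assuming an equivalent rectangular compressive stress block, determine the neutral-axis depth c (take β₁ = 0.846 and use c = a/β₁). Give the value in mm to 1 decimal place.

T = A_s f_y = 3440 × 460 = 1582400 N = 1582.4 kN.
Setting C = 0.85 f'_c a b equal to T: a = 1582400/(0.85 × 28.6 × 340) = 191.449 mm.
With β₁ = 0.846, c = a/β₁ = 191.449/0.846 = 226.3 mm.

c ≈ 226.3 mm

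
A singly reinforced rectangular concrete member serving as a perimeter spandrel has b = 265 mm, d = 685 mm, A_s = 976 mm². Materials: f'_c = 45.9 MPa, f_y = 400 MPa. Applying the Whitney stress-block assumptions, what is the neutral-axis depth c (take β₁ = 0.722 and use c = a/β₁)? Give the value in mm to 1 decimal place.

T = A_s f_y = 976 × 400 = 390400 N = 390.4 kN.
Setting C = 0.85 f'_c a b equal to T: a = 390400/(0.85 × 45.9 × 265) = 37.760 mm.
With β₁ = 0.722, c = a/β₁ = 37.760/0.722 = 52.3 mm.

c ≈ 52.3 mm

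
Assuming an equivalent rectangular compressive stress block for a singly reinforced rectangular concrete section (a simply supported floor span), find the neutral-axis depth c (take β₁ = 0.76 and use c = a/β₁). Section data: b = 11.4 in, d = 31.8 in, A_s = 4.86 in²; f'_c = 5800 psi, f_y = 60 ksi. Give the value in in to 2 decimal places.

T = A_s f_y = 4.86 × 60 = 291.6 kips.
a = T/(0.85 f'_c b) = 291.6/(0.85 × 5.8 × 11.4) = 5.1884 in.
With β₁ = 0.76, c = a/β₁ = 5.1884/0.76 = 6.83 in.

c ≈ 6.83 in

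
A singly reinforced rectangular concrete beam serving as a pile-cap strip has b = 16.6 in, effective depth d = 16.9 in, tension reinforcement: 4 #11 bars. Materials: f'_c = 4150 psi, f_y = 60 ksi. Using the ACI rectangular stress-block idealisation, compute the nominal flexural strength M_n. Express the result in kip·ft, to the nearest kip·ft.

M_n ≈ 428 kip·ft

A_s = 4 × 1.56 = 6.24 in².
T = A_s f_y = 6.24 × 60 = 374.4 kips.
a = T/(0.85 f'_c b) = 374.4/(0.85 × 4.15 × 16.6) = 6.394 in.
M_n = T(d − a/2) = 374.4 × (16.9 − 3.197) = 5130.4 kip·in = 5130.4/12 = 427.53 kip·ft.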